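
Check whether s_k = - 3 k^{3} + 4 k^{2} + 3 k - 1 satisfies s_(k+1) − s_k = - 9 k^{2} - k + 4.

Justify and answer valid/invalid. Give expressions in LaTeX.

s_(k+1) = -3*k**3 - 5*k**2 + 2*k + 3
s_(k+1) − s_k = -9*k**2 - k + 4
(s_(k+1) − s_k) − t_k = 0

valid; difference matches t_k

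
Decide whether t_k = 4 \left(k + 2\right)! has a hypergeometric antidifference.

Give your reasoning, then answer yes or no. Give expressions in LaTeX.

t_(k+1)/t_k = k + 3.
Factor: A=k + 3; B=1; C=1.
Key eq: (k + 3)·f(k+1) = (1)·f(k) + (1).
From deg A=1, deg B=0, deg C=0: d=-1.
Bound -1 < 0, so the key equation has no polynomial solution.

No — key equation has no polynomial f.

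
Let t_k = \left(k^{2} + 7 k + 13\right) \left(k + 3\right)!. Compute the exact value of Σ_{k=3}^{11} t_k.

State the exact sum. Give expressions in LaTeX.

Ratio r(k) = (k + 4)*(7*k + (k + 1)**2 + 20)/(k**2 + 7*k + 13).
So A=k + 4 and B=1, with C=k**2 + 7*k + 13.
Need (k + 4)·f(k+1) − (1)·f(k) = k**2 + 7*k + 13.
d = 1 from the (1,0,2) case.
Match coefficients ⇒ f(k) = k + 3.
R(k) = B(k−1)·f(k)/C(k) = (k + 3)/(k**2 + 7*k + 13); s_k = R·t_k = (k + 3)*factorial(k + 3).
Δs = (k**2 + 7*k + 13)*factorial(k + 3), as required.
Σ_(k=3)^(11) t_k = s_(12) − s_(3) = 19615115520000 − (4320) = 19615115515680.

Σ = 19615115515680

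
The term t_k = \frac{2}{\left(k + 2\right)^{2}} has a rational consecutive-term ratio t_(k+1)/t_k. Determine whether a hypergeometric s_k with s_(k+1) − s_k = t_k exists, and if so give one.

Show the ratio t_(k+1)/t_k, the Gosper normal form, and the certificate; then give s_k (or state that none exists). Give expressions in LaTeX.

none — t_k is not Gosper-summable

t_(k+1)/t_k = (k + 2)**2/(k + 3)**2.
Gosper form: A/B · C(k+1)/C(k) with A=k**2 + 4*k + 4, B=k**2 + 6*k + 9, C=1.
Key eq: (k**2 + 4*k + 4)·f(k+1) = (k**2 + 4*k + 4)·f(k) + (1).
Degrees (2,2,0) ⇒ d ≤ 0.
Put f(k) = c0: A·f(k+1) − B(k−1)·f(k) − C = -1; need -1 = 0 — inconsistent ⇒ no f, not summable.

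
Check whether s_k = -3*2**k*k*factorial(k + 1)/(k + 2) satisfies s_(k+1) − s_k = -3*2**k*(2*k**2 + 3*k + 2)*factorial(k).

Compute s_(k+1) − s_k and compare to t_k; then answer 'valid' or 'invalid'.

s_(k+1) = -6*2**k*(k + 1)*factorial(k + 2)/(k + 3)
s_(k+1) − s_k = -3*2**k*(2*k**3 + 9*k**2 + 13*k + 8)*factorial(k + 1)/((k + 2)*(k + 3))
(s_(k+1) − s_k) − t_k = 3*2**k*(2*k**3 + 7*k**2 + 7*k + 4)*factorial(k)/((k + 2)*(k + 3))

Invalid: residual 3*2**k*(2*k**3 + 7*k**2 + 7*k + 4)*factorial(k)/((k + 2)*(k + 3)) ≠ 0.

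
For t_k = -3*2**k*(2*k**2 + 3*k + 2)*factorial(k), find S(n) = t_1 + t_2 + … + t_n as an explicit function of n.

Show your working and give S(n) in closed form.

t_(k+1)/t_k = 2*(2*k**3 + 9*k**2 + 14*k + 7)/(2*k**2 + 3*k + 2).
So A=2*k + 2 and B=1, with C=k**2 + 3*k/2 + 1.
Solve (2*k + 2)·f(k+1) − (1)·f(k) = k**2 + 3*k/2 + 1.
Bound: deg f ≤ 1.
Match coefficients ⇒ f(k) = k/2.
So s_k = (B(k−1)f/C)·t_k = (k/(2*k**2 + 3*k + 2))·t_k = -3*2**k*k*factorial(k).
s_(k+1) − s_k = -3*2**k*(2*k**2 + 3*k + 2)*factorial(k) = t_k.
Telescope: S(n) = s_(n+1) − s_(1) = -6*2**n*(n + 1)*factorial(n + 1) − (-6) = -6*2**n*n**2*factorial(n) - 12*2**n*n*factorial(n) - 6*2**n*factorial(n) + 6.

S(n) = -6*2**n*n**2*factorial(n) - 12*2**n*n*factorial(n) - 6*2**n*factorial(n) + 6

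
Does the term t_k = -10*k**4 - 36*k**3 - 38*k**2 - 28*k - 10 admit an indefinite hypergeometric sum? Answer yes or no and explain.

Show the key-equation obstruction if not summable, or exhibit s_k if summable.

Yes. s_k = 2*k*(-k**4 - 2*k**3 + k**2 - 2*k - 1).

Compute t_(k+1)/t_k: get (5*k**4 + 38*k**3 + 103*k**2 + 126*k + 61)/(5*k**4 + 18*k**3 + 19*k**2 + 14*k + 5).
A = 1, B = 1, C = k**4 + 18*k**3/5 + 19*k**2/5 + 14*k/5 + 1.
Key eq: (1)·f(k+1) = (1)·f(k) + (k**4 + 18*k**3/5 + 19*k**2/5 + 14*k/5 + 1).
From deg A=0, deg B=0, deg C=4: d=5.
Solve for f: f(k) = k*(k**2 - k + 1)*(k**2 + 3*k + 1)/5 (degree 5 ≤ 5).
Certificate R = B(k−1)f/C = k*(k**2 - k + 1)*(k**2 + 3*k + 1)/(5*k**4 + 18*k**3 + 19*k**2 + 14*k + 5) gives s_k = 2*k*(-k**4 - 2*k**3 + k**2 - 2*k - 1).
Δs = -10*k**4 - 36*k**3 - 38*k**2 - 28*k - 10, as required.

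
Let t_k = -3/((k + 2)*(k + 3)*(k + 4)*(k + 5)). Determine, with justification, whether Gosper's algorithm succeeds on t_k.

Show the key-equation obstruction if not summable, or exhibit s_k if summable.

Yes. s_k = k*(-k**2 - 9*k - 26)/(24*(k + 2)*(k + 3)*(k + 4)).

The ratio is (k + 2)/(k + 6).
Normal form (A,B,C) = (k + 2, k + 6, 1).
Key eq: (k + 2)·f(k+1) = (k + 5)·f(k) + (1).
From deg A=1, deg B=1, deg C=0: d=3.
Solve for f: f(k) = k*(k**2 + 9*k + 26)/72 (degree 3 ≤ 3).
R(k) = B(k−1)·f(k)/C(k) = k*(k + 5)*(k**2 + 9*k + 26)/72; s_k = R·t_k = k*(-k**2 - 9*k - 26)/(24*(k + 2)*(k + 3)*(k + 4)).
Check: Δs_k = -3/(k**4 + 14*k**3 + 71*k**2 + 154*k + 120). ✓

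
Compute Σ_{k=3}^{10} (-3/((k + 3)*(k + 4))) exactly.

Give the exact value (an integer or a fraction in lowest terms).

Σ = -2/7

r(k) = (k + 3)/(k + 5) after simplifying.
Normal form (A,B,C) = (k + 3, k + 5, 1).
Key eq: (k + 3)·f(k+1) = (k + 4)·f(k) + (1).
From deg A=1, deg B=1, deg C=0: d=1.
Solve for f: f(k) = k/3 (degree 1 ≤ 1).
So s_k = (B(k−1)f/C)·t_k = (k*(k + 4)/3)·t_k = -k/(k + 3).
s_(k+1) − s_k = -3/(k**2 + 7*k + 12) = t_k.
Telescoping: Σ = s_(11) − s_(3) = -11/14 − (-1/2) = -2/7.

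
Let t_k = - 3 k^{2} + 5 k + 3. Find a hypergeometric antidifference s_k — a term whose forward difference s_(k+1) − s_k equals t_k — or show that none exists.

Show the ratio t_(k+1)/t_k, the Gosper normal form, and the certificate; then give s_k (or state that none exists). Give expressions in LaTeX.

Ratio r(k) = (3*k**2 + k - 5)/(3*k**2 - 5*k - 3).
Gosper form: A/B · C(k+1)/C(k) with A=1, B=1, C=k**2 - 5*k/3 - 1.
f must satisfy (1)·f(k+1) − (1)·f(k) = k**2 - 5*k/3 - 1.
d = 3 from the (0,0,2) case.
Solve for f: f(k) = k**2*(k - 4)/3 (degree 3 ≤ 3).
So s_k = (B(k−1)f/C)·t_k = (k**2*(k - 4)/(3*k**2 - 5*k - 3))·t_k = k**2*(4 - k).
Verify: -3*k**2 + 5*k + 3 matches t_k.

s_k = k^{2} \left(4 - k\right)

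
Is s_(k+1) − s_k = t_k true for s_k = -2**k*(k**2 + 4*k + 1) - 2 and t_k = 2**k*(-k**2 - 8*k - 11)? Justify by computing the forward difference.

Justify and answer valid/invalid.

Valid: the claim telescopes to t_k.

s_(k+1) = 2*2**k*(-4*k - (k + 1)**2 - 5) - 2
s_(k+1) − s_k = 2**k*(-k**2 - 8*k - 11)
(s_(k+1) − s_k) − t_k = 0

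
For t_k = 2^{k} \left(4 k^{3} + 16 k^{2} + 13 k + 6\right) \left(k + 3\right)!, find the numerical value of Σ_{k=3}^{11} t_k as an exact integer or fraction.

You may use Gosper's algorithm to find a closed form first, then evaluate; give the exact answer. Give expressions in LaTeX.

r(k) = 2*(4*k**4 + 44*k**3 + 169*k**2 + 267*k + 156)/(4*k**3 + 16*k**2 + 13*k + 6) after simplifying.
A = 2*k + 8, B = 1, C = k**3 + 4*k**2 + 13*k/4 + 3/2.
Key eq: (2*k + 8)·f(k+1) = (1)·f(k) + (k**3 + 4*k**2 + 13*k/4 + 3/2).
d = 2 from the (1,0,3) case.
Match coefficients ⇒ f(k) = (2*k**2 - 3*k + 2)/4.
Certificate R = B(k−1)f/C = (2*k**2 - 3*k + 2)/(4*k**3 + 16*k**2 + 13*k + 6) gives s_k = 2**k*(2*k**2 - 3*k + 2)*factorial(k + 3).
s_(k+1) − s_k = 2**k*(4*k**3 + 16*k**2 + 13*k + 6)*factorial(k + 3) = t_k.
Sum = s_(12) − s_(3); s_(12) = 1360483489677312000, s_(3) = 63360 ⇒ 1360483489677248640.

Σ = 1360483489677248640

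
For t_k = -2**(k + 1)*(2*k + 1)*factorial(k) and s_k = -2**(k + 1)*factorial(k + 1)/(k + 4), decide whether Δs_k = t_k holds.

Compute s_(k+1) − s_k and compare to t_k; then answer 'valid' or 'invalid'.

Invalid: residual 6*2**k*(2*k**2 + 9*k + 3)*factorial(k)/((k + 4)*(k + 5)) ≠ 0.

s_(k+1) = -2**(k + 2)*factorial(k + 2)/(k + 5)
s_(k+1) − s_k = -2**(k + 1)*(2*k**2 + 11*k + 11)*factorial(k + 1)/((k + 4)*(k + 5))
(s_(k+1) − s_k) − t_k = 6*2**k*(2*k**2 + 9*k + 3)*factorial(k)/((k + 4)*(k + 5))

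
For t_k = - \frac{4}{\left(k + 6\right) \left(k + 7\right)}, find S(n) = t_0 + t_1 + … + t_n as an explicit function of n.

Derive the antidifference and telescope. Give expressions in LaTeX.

Compute t_(k+1)/t_k: get (k + 6)/(k + 8).
Gosper form: A/B · C(k+1)/C(k) with A=k + 6, B=k + 8, C=1.
Need (k + 6)·f(k+1) − (k + 7)·f(k) = 1.
Degrees (1,1,0) ⇒ d ≤ 1.
Solve for f: f(k) = k/6 (degree 1 ≤ 1).
Certificate R = B(k−1)f/C = k*(k + 7)/6 gives s_k = -2*k/(3*k + 18).
Check: Δs_k = -4/(k**2 + 13*k + 42). ✓
Σ_(k=0)^n t_k = s_(n+1) − s_(0) = (2*(-n - 1)/(3*(n + 7))) − (0), i.e. 2*(-n - 1)/(3*(n + 7)).

S(n) = \frac{2 \left(- n - 1\right)}{3 \left(n + 7\right)}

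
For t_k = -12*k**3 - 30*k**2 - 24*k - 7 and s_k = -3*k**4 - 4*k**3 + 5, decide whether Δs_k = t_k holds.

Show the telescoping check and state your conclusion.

s_(k+1) = -3*(k + 1)**4 - 4*(k + 1)**3 + 5
s_(k+1) − s_k = -12*k**3 - 30*k**2 - 24*k - 7
(s_(k+1) − s_k) − t_k = 0

Valid: the claim telescopes to t_k.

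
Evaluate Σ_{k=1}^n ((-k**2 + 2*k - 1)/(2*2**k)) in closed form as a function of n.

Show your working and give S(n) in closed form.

S(n) = 2**(-n - 1)*(-3*2**n + n**2 + 2*n + 3)

Ratio r(k) = k**2/(2*(k**2 - 2*k + 1)).
Take A(k)=1/2, B(k)=1, C(k)=k**2 - 2*k + 1.
Key eq: (1/2)·f(k+1) = (1)·f(k) + (k**2 - 2*k + 1).
d = 2 from the (0,0,2) case.
Match coefficients ⇒ f(k) = -2*(k**2 + 2).
Then R = B(k−1)f/C = -2*(k**2 + 2)/(k - 1)**2, so s_k = R(k)·t_k = (k**2 + 2)/2**k.
Verify: (-k**2 + 2*k - 1)/(2*2**k) matches t_k.
s_(n+1) = 2**(-n - 1)*(n**2 + 2*n + 3) and s_(1) = 3/2, so S(n) = 2**(-n - 1)*(-3*2**n + n**2 + 2*n + 3).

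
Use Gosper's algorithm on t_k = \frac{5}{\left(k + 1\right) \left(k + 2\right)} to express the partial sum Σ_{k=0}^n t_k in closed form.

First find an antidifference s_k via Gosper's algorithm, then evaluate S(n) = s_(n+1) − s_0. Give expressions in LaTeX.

Compute t_(k+1)/t_k: get (k + 1)/(k + 3).
Take A(k)=k + 1, B(k)=k + 3, C(k)=1.
Need (k + 1)·f(k+1) − (k + 2)·f(k) = 1.
deg f ≤ 1 (via 1,1,0).
Coefficient equations give f(k) = k.
So s_k = (B(k−1)f/C)·t_k = (k*(k + 2))·t_k = 5*k/(k + 1).
Verify: 5/(k**2 + 3*k + 2) matches t_k.
Evaluate: s_(n+1) = 5*(n + 1)/(n + 2); subtract s_(0) = 0 ⇒ S(n) = 5*(n + 1)/(n + 2).

S(n) = \frac{5 \left(n + 1\right)}{n + 2}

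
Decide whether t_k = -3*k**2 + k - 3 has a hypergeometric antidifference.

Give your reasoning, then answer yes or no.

Yes. s_k = k*(-k**2 + 2*k - 4).

Compute t_(k+1)/t_k: get (-k + 3*(k + 1)**2 + 2)/(3*k**2 - k + 3).
Gosper form: A/B · C(k+1)/C(k) with A=1, B=1, C=k**2 - k/3 + 1.
f must satisfy (1)·f(k+1) − (1)·f(k) = k**2 - k/3 + 1.
d = 3 from the (0,0,2) case.
Coefficient equations give f(k) = k*(k**2 - 2*k + 4)/3.
R(k) = B(k−1)·f(k)/C(k) = k*(k**2 - 2*k + 4)/(3*k**2 - k + 3); s_k = R·t_k = k*(-k**2 + 2*k - 4).
s_(k+1) − s_k = -3*k**2 + k - 3 = t_k.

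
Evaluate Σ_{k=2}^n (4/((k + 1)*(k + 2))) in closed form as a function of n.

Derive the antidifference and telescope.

t_(k+1)/t_k = (k + 1)/(k + 3).
Normal form (A,B,C) = (k + 1, k + 3, 1).
Key eq: (k + 1)·f(k+1) = (k + 2)·f(k) + (1).
Degrees (1,1,0) ⇒ d ≤ 1.
A polynomial solution: f(k) = k.
So s_k = (B(k−1)f/C)·t_k = (k*(k + 2))·t_k = 4*k/(k + 1).
Verify: 4/(k**2 + 3*k + 2) matches t_k.
s_(n+1) = 4*(n + 1)/(n + 2) and s_(2) = 8/3, so S(n) = 4*(n - 1)/(3*(n + 2)).

S(n) = 4*(n - 1)/(3*(n + 2))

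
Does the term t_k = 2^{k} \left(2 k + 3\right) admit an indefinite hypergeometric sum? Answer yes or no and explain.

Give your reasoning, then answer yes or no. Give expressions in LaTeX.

The ratio is 2*(2*k + 5)/(2*k + 3).
So A=2 and B=1, with C=k + 3/2.
Solve (2)·f(k+1) − (1)·f(k) = k + 3/2.
deg f ≤ 1 (via 0,0,1).
A polynomial solution: f(k) = (2*k - 1)/2.
So s_k = (B(k−1)f/C)·t_k = ((2*k - 1)/(2*k + 3))·t_k = 2**k*(2*k - 1).
Check: Δs_k = 2**k*(2*k + 3). ✓

Yes. s_k = 2^{k} \left(2 k - 1\right).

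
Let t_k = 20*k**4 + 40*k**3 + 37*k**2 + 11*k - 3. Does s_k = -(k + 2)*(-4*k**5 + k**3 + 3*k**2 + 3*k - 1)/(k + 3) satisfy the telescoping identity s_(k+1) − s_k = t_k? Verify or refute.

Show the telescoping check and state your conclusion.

s_(k+1) = -(k + 3)*(3*k - 4*(k + 1)**5 + (k + 1)**3 + 3*(k + 1)**2 + 2)/(k + 4)
s_(k+1) − s_k = (20*k**6 + 164*k**5 + 457*k**4 + 592*k**3 + 393*k**2 + 78*k - 26)/(k**2 + 7*k + 12)
(s_(k+1) − s_k) − t_k = (-16*k**5 - 100*k**4 - 158*k**3 - 125*k**2 - 33*k + 10)/(k**2 + 7*k + 12)

Invalid: residual (-16*k**5 - 100*k**4 - 158*k**3 - 125*k**2 - 33*k + 10)/(k**2 + 7*k + 12) ≠ 0.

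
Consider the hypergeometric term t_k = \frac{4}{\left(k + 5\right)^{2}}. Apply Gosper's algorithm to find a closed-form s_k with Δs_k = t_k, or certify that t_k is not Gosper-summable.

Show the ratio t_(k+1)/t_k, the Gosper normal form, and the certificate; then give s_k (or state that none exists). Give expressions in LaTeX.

no hypergeometric antidifference exists

The ratio is (k + 5)**2/(k + 6)**2.
Take A(k)=k**2 + 10*k + 25, B(k)=k**2 + 12*k + 36, C(k)=1.
Solve (k**2 + 10*k + 25)·f(k+1) − (k**2 + 10*k + 25)·f(k) = 1.
Bound: deg f ≤ 0.
Put f(k) = c0: A·f(k+1) − B(k−1)·f(k) − C = -1; need -1 = 0 — inconsistent ⇒ no f, not summable.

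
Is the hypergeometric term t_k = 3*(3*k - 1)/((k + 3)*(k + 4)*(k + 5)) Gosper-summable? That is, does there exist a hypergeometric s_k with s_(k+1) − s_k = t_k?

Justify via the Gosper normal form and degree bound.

Step 1: r(k) = (k + 3)*(3*k + 2)/((k + 6)*(3*k - 1)).
A = k + 3, B = k + 6, C = k - 1/3.
Need (k + 3)·f(k+1) − (k + 5)·f(k) = k - 1/3.
From deg A=1, deg B=1, deg C=1: d=2.
Solve for f: f(k) = k*(k - 2)/9 (degree 2 ≤ 2).
So s_k = (B(k−1)f/C)·t_k = (k*(k - 2)*(k + 5)/(3*(3*k - 1)))·t_k = k*(k - 2)/((k + 3)*(k + 4)).
Check: Δs_k = 3*(3*k - 1)/(k**3 + 12*k**2 + 47*k + 60). ✓

Yes. s_k = k*(k - 2)/((k + 3)*(k + 4)).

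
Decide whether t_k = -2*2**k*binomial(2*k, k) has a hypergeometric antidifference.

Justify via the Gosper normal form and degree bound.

t_(k+1)/t_k = 4*(2*k + 1)/(k + 1).
A = 8*k + 4, B = k + 1, C = 1.
f must satisfy (8*k + 4)·f(k+1) − (k)·f(k) = 1.
Degrees (1,1,0) ⇒ d ≤ -1.
Bound -1 < 0, so the key equation has no polynomial solution.

No — negative degree bound, so no certificate f.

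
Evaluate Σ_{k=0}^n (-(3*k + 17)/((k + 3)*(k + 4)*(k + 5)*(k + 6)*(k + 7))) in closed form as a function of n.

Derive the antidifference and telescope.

S(n) = (-n**3 - 16*n**2 - 83*n - 68)/(72*(n**3 + 16*n**2 + 83*n + 140))

r(k) = (k + 3)*(3*k + 20)/((k + 8)*(3*k + 17)) after simplifying.
Normal form (A,B,C) = (k + 3, k + 8, k + 17/3).
Key eq: (k + 3)·f(k+1) = (k + 7)·f(k) + (k + 17/3).
From deg A=1, deg B=1, deg C=1: d=4.
Coefficient equations give f(k) = k*(k + 5)*(k**2 + 13*k + 54)/216.
Certificate R = B(k−1)f/C = k*(k + 5)*(k + 7)*(k**2 + 13*k + 54)/(72*(3*k + 17)) gives s_k = k*(-k**2 - 13*k - 54)/(72*(k**3 + 13*k**2 + 54*k + 72)).
Check: Δs_k = (-3*k - 17)/(k**5 + 25*k**4 + 245*k**3 + 1175*k**2 + 2754*k + 2520). ✓
Σ_(k=0)^n t_k = s_(n+1) − s_(0) = ((-n**3 - 16*n**2 - 83*n - 68)/(72*(n**3 + 16*n**2 + 83*n + 140))) − (0), i.e. (-n**3 - 16*n**2 - 83*n - 68)/(72*(n**3 + 16*n**2 + 83*n + 140)).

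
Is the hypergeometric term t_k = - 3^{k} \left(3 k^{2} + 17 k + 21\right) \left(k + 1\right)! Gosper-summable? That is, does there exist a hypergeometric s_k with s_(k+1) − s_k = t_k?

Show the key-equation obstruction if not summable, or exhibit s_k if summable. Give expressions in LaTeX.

t_(k+1)/t_k = 3*(3*k**3 + 29*k**2 + 87*k + 82)/(3*k**2 + 17*k + 21).
Take A(k)=3*k + 6, B(k)=1, C(k)=k**2 + 17*k/3 + 7.
Need (3*k + 6)·f(k+1) − (1)·f(k) = k**2 + 17*k/3 + 7.
From deg A=1, deg B=0, deg C=2: d=1.
Match coefficients ⇒ f(k) = (k + 3)/3.
So s_k = (B(k−1)f/C)·t_k = ((k + 3)/(3*k**2 + 17*k + 21))·t_k = -3**k*(k + 3)*factorial(k + 1).
s_(k+1) − s_k = -3**k*(3*k**2 + 17*k + 21)*factorial(k + 1) = t_k.

Yes. s_k = - 3^{k} \left(k + 3\right) \left(k + 1\right)!.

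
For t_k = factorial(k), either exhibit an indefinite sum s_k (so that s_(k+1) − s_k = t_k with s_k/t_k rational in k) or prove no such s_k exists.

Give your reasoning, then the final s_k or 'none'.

none (Gosper's algorithm certifies no s_k)

Ratio r(k) = k + 1.
A = k + 1, B = 1, C = 1.
Key eq: (k + 1)·f(k+1) = (1)·f(k) + (1).
Degrees (1,0,0) ⇒ d ≤ -1.
deg f ≤ -1 is impossible — no certificate.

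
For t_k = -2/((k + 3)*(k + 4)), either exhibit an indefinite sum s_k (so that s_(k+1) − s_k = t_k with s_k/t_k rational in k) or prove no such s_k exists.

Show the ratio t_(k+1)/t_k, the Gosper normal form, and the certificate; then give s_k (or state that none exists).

The ratio is (k + 3)/(k + 5).
A = k + 3, B = k + 5, C = 1.
Solve (k + 3)·f(k+1) − (k + 4)·f(k) = 1.
Bound: deg f ≤ 1.
Solve for f: f(k) = k/3 (degree 1 ≤ 1).
R(k) = B(k−1)·f(k)/C(k) = k*(k + 4)/3; s_k = R·t_k = -2*k/(3*k + 9).
Δs = -2/(k**2 + 7*k + 12), as required.

s_k = -2*k/(3*k + 9)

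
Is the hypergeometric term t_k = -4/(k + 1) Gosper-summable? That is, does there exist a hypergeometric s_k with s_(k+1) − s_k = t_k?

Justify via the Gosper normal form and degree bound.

The ratio is (k + 1)/(k + 2).
A = k + 1, B = k + 2, C = 1.
f must satisfy (k + 1)·f(k+1) − (k + 1)·f(k) = 1.
d = 0 from the (1,1,0) case.
f = c0 ⇒ A·f(k+1) − B(k−1)·f(k) − C = -1. The system {-1 = 0} is inconsistent; no antidifference.

No — the linear system for f has no solution.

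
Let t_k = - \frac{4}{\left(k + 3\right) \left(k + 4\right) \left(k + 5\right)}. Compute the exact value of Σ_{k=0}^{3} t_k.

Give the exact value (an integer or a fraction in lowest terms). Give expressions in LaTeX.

Σ = -11/84

t_(k+1)/t_k = (k + 3)/(k + 6).
Gosper form: A/B · C(k+1)/C(k) with A=k + 3, B=k + 6, C=1.
f must satisfy (k + 3)·f(k+1) − (k + 5)·f(k) = 1.
Bound: deg f ≤ 2.
Solve for f: f(k) = k*(k + 7)/24 (degree 2 ≤ 2).
Then R = B(k−1)f/C = k*(k + 5)*(k + 7)/24, so s_k = R(k)·t_k = k*(-k - 7)/(6*(k + 3)*(k + 4)).
s_(k+1) − s_k = -4/(k**3 + 12*k**2 + 47*k + 60) = t_k.
Telescoping: Σ = s_(4) − s_(0) = -11/84 − (0) = -11/84.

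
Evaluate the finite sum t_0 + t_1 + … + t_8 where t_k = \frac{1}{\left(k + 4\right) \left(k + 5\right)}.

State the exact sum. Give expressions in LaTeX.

Σ = 9/52

Ratio r(k) = (k + 4)/(k + 6).
So A=k + 4 and B=k + 6, with C=1.
f must satisfy (k + 4)·f(k+1) − (k + 5)·f(k) = 1.
d = 1 from the (1,1,0) case.
Coefficient equations give f(k) = k/4.
Get s_k = R·t_k = k/(4*(k + 4)) with R(k) = B(k−1)f(k)/C(k) = k*(k + 5)/4.
Verify: 1/(k**2 + 9*k + 20) matches t_k.
Sum = s_(9) − s_(0); s_(9) = 9/52, s_(0) = 0 ⇒ 9/52.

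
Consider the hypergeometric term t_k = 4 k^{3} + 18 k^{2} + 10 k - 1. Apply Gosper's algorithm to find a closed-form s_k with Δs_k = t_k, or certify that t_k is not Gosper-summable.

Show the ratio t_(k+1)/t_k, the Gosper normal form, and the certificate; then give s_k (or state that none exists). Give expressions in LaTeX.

Compute t_(k+1)/t_k: get (4*k**3 + 30*k**2 + 58*k + 31)/(4*k**3 + 18*k**2 + 10*k - 1).
Take A(k)=1, B(k)=1, C(k)=k**3 + 9*k**2/2 + 5*k/2 - 1/4.
Solve (1)·f(k+1) − (1)·f(k) = k**3 + 9*k**2/2 + 5*k/2 - 1/4.
Degrees (0,0,3) ⇒ d ≤ 4.
Match coefficients ⇒ f(k) = k*(k**3 + 4*k**2 - 3*k - 3)/4.
Get s_k = R·t_k = k*(k**3 + 4*k**2 - 3*k - 3) with R(k) = B(k−1)f(k)/C(k) = k*(k**3 + 4*k**2 - 3*k - 3)/(4*k**3 + 18*k**2 + 10*k - 1).
Δs = 4*k**3 + 18*k**2 + 10*k - 1, as required.

s_k = k \left(k^{3} + 4 k^{2} - 3 k - 3\right)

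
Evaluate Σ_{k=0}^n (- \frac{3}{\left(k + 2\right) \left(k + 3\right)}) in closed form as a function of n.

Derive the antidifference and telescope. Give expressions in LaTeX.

S(n) = \frac{3 \left(- n - 1\right)}{2 \left(n + 3\right)}

t_(k+1)/t_k = (k + 2)/(k + 4).
Take A(k)=k + 2, B(k)=k + 4, C(k)=1.
f must satisfy (k + 2)·f(k+1) − (k + 3)·f(k) = 1.
Degrees (1,1,0) ⇒ d ≤ 1.
Coefficient equations give f(k) = k/2.
Get s_k = R·t_k = -3*k/(2*k + 4) with R(k) = B(k−1)f(k)/C(k) = k*(k + 3)/2.
Δs = -3/(k**2 + 5*k + 6), as required.
Σ_(k=0)^n t_k = s_(n+1) − s_(0) = (3*(-n - 1)/(2*(n + 3))) − (0), i.e. 3*(-n - 1)/(2*(n + 3)).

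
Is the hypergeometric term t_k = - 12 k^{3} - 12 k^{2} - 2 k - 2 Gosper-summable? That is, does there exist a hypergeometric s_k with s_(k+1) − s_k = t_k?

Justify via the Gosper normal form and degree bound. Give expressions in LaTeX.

Yes. s_k = k \left(- 3 k^{3} + 2 k^{2} + 2 k - 3\right).

Ratio r(k) = (6*k**3 + 24*k**2 + 31*k + 14)/(6*k**3 + 6*k**2 + k + 1).
A = 1, B = 1, C = k**3 + k**2 + k/6 + 1/6.
Solve (1)·f(k+1) − (1)·f(k) = k**3 + k**2 + k/6 + 1/6.
From deg A=0, deg B=0, deg C=3: d=4.
Solving with deg f ≤ 4: f(k) = k*(k + 1)*(3*k**2 - 5*k + 3)/12.
Get s_k = R·t_k = k*(-3*k**3 + 2*k**2 + 2*k - 3) with R(k) = B(k−1)f(k)/C(k) = k*(3*k**2 - 5*k + 3)/(2*(6*k**2 + 1)).
Verify: -12*k**3 - 12*k**2 - 2*k - 2 matches t_k.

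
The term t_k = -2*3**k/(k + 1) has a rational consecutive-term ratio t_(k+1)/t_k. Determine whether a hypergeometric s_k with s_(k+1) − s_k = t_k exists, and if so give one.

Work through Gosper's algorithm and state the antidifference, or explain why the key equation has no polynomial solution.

none — t_k is not Gosper-summable

t_(k+1)/t_k = 3*(k + 1)/(k + 2).
So A=3*k + 3 and B=k + 2, with C=1.
Need (3*k + 3)·f(k+1) − (k + 1)·f(k) = 1.
deg f ≤ -1 (via 1,1,0).
Bound -1 < 0, so the key equation has no polynomial solution.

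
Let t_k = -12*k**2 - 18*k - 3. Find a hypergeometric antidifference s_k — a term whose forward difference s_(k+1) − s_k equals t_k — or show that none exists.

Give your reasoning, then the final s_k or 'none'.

s_k = k*(-4*k**2 - 3*k + 4)

Ratio r(k) = (4*k**2 + 14*k + 11)/(4*k**2 + 6*k + 1).
Factor: A=1; B=1; C=k**2 + 3*k/2 + 1/4.
Solve (1)·f(k+1) − (1)·f(k) = k**2 + 3*k/2 + 1/4.
d = 3 from the (0,0,2) case.
A polynomial solution: f(k) = k*(4*k**2 + 3*k - 4)/12.
So s_k = (B(k−1)f/C)·t_k = (k*(4*k**2 + 3*k - 4)/(3*(4*k**2 + 6*k + 1)))·t_k = k*(-4*k**2 - 3*k + 4).
s_(k+1) − s_k = -12*k**2 - 18*k - 3 = t_k.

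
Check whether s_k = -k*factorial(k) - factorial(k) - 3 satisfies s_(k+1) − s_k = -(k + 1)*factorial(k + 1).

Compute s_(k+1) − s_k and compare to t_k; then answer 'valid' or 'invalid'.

s_(k+1) = -k**2*factorial(k) - 3*k*factorial(k) - 2*factorial(k) - 3
s_(k+1) − s_k = -(k + 1)*factorial(k + 1)
(s_(k+1) − s_k) − t_k = 0

valid; difference matches t_k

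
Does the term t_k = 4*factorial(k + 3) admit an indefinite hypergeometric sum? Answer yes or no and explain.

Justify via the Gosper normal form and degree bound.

No — key equation has no polynomial f.

The ratio is k + 4.
Normal form (A,B,C) = (k + 4, 1, 1).
Key eq: (k + 4)·f(k+1) = (1)·f(k) + (1).
d = -1 from the (1,0,0) case.
d = -1 < 0 ⇒ no nonzero polynomial f; not summable.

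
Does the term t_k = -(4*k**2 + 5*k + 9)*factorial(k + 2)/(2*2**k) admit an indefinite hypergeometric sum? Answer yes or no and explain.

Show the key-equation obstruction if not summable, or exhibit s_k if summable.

Step 1: r(k) = (k + 3)*(5*k + 4*(k + 1)**2 + 14)/(2*(4*k**2 + 5*k + 9)).
Normal form (A,B,C) = (k/2 + 3/2, 1, k**2 + 5*k/4 + 9/4).
f must satisfy (k/2 + 3/2)·f(k+1) − (1)·f(k) = k**2 + 5*k/4 + 9/4.
Degrees (1,0,2) ⇒ d ≤ 1.
A polynomial solution: f(k) = (4*k - 3)/2.
Then R = B(k−1)f/C = 2*(4*k - 3)/(4*k**2 + 5*k + 9), so s_k = R(k)·t_k = -(4*k - 3)*factorial(k + 2)/2**k.
Δs = -(4*k**2 + 5*k + 9)*factorial(k + 2)/(2*2**k), as required.

Yes. s_k = -(4*k - 3)*factorial(k + 2)/2**k.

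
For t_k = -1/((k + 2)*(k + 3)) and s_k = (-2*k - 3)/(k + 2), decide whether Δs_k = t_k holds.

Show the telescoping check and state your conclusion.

s_(k+1) = (-2*k - 5)/(k + 3)
s_(k+1) − s_k = -1/(k**2 + 5*k + 6)
(s_(k+1) − s_k) − t_k = 0

valid; difference matches t_k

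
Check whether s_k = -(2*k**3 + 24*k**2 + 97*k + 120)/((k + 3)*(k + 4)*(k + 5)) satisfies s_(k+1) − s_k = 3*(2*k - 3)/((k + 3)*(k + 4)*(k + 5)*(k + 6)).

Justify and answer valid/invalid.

s_(k+1) = (-97*k - 2*(k + 1)**3 - 24*(k + 1)**2 - 217)/((k + 4)*(k + 5)*(k + 6))
s_(k+1) − s_k = 3*(2*k - 3)/(k**4 + 18*k**3 + 119*k**2 + 342*k + 360)
(s_(k+1) − s_k) − t_k = 0

valid (s_(k+1) − s_k reduces to t_k)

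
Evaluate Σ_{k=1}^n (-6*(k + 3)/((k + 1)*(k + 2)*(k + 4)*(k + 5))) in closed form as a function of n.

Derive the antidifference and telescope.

S(n) = 3*n*(-n - 7)/(10*(n**2 + 7*n + 10))

t_(k+1)/t_k = (k + 1)*(k + 4)**2/((k + 3)**2*(k + 6)).
Normal form (A,B,C) = (k + 1, k + 6, k**2 + 6*k + 9).
Set up (k + 1)·f(k+1) − (k + 5)·f(k) − (k**2 + 6*k + 9) = 0.
deg f ≤ 4 (via 1,1,2).
Match coefficients ⇒ f(k) = k*(k + 2)*(k + 3)*(k + 5)/8.
Then R = B(k−1)f/C = k*(k + 2)*(k + 5)**2/(8*(k + 3)), so s_k = R(k)·t_k = 3*k*(-k - 5)/(4*(k**2 + 5*k + 4)).
s_(k+1) − s_k = 6*(-k - 3)/(k**4 + 12*k**3 + 49*k**2 + 78*k + 40) = t_k.
Telescope: S(n) = s_(n+1) − s_(1) = 3*(-n**2 - 7*n - 6)/(4*(n**2 + 7*n + 10)) − (-9/20) = 3*n*(-n - 7)/(10*(n**2 + 7*n + 10)).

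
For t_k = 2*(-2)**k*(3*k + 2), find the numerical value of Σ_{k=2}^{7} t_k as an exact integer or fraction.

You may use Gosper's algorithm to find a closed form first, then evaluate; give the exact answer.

The ratio is 2*(-3*k - 5)/(3*k + 2).
So A=-2 and B=1, with C=k + 2/3.
Set up (-2)·f(k+1) − (1)·f(k) − (k + 2/3) = 0.
deg f ≤ 1 (via 0,0,1).
Solving with deg f ≤ 1: f(k) = -k/3.
Then R = B(k−1)f/C = -k/(3*k + 2), so s_k = R(k)·t_k = (-2)**(k + 1)*k.
Δs = 2*(-2)**k*(3*k + 2), as required.
Evaluate s at k=8 and k=2: -4096 and -16; difference -4080.

Σ = -4080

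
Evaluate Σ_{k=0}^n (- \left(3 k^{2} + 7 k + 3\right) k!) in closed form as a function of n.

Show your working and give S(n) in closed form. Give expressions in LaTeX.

S(n) = - 3 n^{2} n! - 10 n n! - 7 n! + 4

Compute t_(k+1)/t_k: get (k + 1)*(7*k + 3*(k + 1)**2 + 10)/(3*k**2 + 7*k + 3).
A = k + 1, B = 1, C = k**2 + 7*k/3 + 1.
Need (k + 1)·f(k+1) − (1)·f(k) = k**2 + 7*k/3 + 1.
d = 1 from the (1,0,2) case.
Solving with deg f ≤ 1: f(k) = (3*k + 4)/3.
So s_k = (B(k−1)f/C)·t_k = ((3*k + 4)/(3*k**2 + 7*k + 3))·t_k = -(3*k + 4)*factorial(k).
Δs = -(3*k**2 + 7*k + 3)*factorial(k), as required.
Telescope: S(n) = s_(n+1) − s_(0) = -(3*n + 7)*factorial(n + 1) − (-4) = -3*n**2*factorial(n) - 10*n*factorial(n) - 7*factorial(n) + 4.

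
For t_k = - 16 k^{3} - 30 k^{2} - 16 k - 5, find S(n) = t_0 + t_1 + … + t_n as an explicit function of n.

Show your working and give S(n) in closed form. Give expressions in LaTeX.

t_(k+1)/t_k = (16*k**3 + 78*k**2 + 124*k + 67)/(16*k**3 + 30*k**2 + 16*k + 5).
A = 1, B = 1, C = k**3 + 15*k**2/8 + k + 5/16.
Key eq: (1)·f(k+1) = (1)·f(k) + (k**3 + 15*k**2/8 + k + 5/16).
d = 4 from the (0,0,3) case.
Solving with deg f ≤ 4: f(k) = k*(4*k**3 + 2*k**2 - 3*k + 2)/16.
Certificate R = B(k−1)f/C = k*(4*k**3 + 2*k**2 - 3*k + 2)/(16*k**3 + 30*k**2 + 16*k + 5) gives s_k = k*(-4*k**3 - 2*k**2 + 3*k - 2).
Check: Δs_k = -16*k**3 - 30*k**2 - 16*k - 5. ✓
s_(n+1) = -4*n**4 - 18*n**3 - 27*n**2 - 18*n - 5 and s_(0) = 0, so S(n) = -4*n**4 - 18*n**3 - 27*n**2 - 18*n - 5.

S(n) = - 4 n^{4} - 18 n^{3} - 27 n^{2} - 18 n - 5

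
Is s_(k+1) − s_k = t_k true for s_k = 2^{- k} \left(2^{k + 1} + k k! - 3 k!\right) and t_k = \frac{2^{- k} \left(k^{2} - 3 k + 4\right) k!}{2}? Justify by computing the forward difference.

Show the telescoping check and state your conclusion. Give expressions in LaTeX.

s_(k+1) = (4*2**k + k**2*factorial(k) - k*factorial(k) - 2*factorial(k))/(2*2**k)
s_(k+1) − s_k = (k**2 - 3*k + 4)*factorial(k)/(2*2**k)
(s_(k+1) − s_k) − t_k = 0

Valid — Δs_k = t_k.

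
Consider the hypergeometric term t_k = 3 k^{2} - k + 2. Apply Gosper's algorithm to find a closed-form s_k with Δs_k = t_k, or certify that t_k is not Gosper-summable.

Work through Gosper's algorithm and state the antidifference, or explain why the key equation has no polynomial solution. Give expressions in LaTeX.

s_k = k \left(k^{2} - 2 k + 3\right)

The ratio is (-k + 3*(k + 1)**2 + 1)/(3*k**2 - k + 2).
A = 1, B = 1, C = k**2 - k/3 + 2/3.
Need (1)·f(k+1) − (1)·f(k) = k**2 - k/3 + 2/3.
Bound: deg f ≤ 3.
A polynomial solution: f(k) = k*(k**2 - 2*k + 3)/3.
So s_k = (B(k−1)f/C)·t_k = (k*(k**2 - 2*k + 3)/(3*k**2 - k + 2))·t_k = k*(k**2 - 2*k + 3).
s_(k+1) − s_k = 3*k**2 - k + 2 = t_k.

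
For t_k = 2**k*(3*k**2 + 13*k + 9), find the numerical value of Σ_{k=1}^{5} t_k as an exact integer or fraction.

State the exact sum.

t_(k+1)/t_k = 2*(3*k**2 + 19*k + 25)/(3*k**2 + 13*k + 9).
Gosper form: A/B · C(k+1)/C(k) with A=2, B=1, C=k**2 + 13*k/3 + 3.
Set up (2)·f(k+1) − (1)·f(k) − (k**2 + 13*k/3 + 3) = 0.
d = 2 from the (0,0,2) case.
A polynomial solution: f(k) = (3*k**2 + k + 1)/3.
So s_k = (B(k−1)f/C)·t_k = ((3*k**2 + k + 1)/(3*k**2 + 13*k + 9))·t_k = 2**k*(3*k**2 + k + 1).
Δs = 2**k*(3*k**2 + 13*k + 9), as required.
Sum = s_(6) − s_(1); s_(6) = 7360, s_(1) = 10 ⇒ 7350.

Σ = 7350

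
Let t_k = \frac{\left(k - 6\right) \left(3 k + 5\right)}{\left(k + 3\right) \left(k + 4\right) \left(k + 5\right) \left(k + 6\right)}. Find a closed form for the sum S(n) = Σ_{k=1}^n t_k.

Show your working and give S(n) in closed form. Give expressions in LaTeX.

S(n) = \frac{n \left(n^{2} - 75 n - 226\right)}{30 \left(n^{3} + 15 n^{2} + 74 n + 120\right)}

The ratio is (k - 5)*(k + 3)*(3*k + 8)/((k - 6)*(k + 7)*(3*k + 5)).
Gosper form: A/B · C(k+1)/C(k) with A=k + 3, B=k + 7, C=k**2 - 13*k/3 - 10.
Key eq: (k + 3)·f(k+1) = (k + 6)·f(k) + (k**2 - 13*k/3 - 10).
Bound: deg f ≤ 3.
A polynomial solution: f(k) = -k*(k**2 + 72*k + 127)/60.
R(k) = B(k−1)·f(k)/C(k) = -k*(k + 6)*(k**2 + 72*k + 127)/(20*(k - 6)*(3*k + 5)); s_k = R·t_k = k*(-k**2 - 72*k - 127)/(20*(k**3 + 12*k**2 + 47*k + 60)).
Verify: (3*k**2 - 13*k - 30)/(k**4 + 18*k**3 + 119*k**2 + 342*k + 360) matches t_k.
s_(n+1) = (-n**3 - 75*n**2 - 274*n - 200)/(20*(n**3 + 15*n**2 + 74*n + 120)) and s_(1) = -1/12, so S(n) = n*(n**2 - 75*n - 226)/(30*(n**3 + 15*n**2 + 74*n + 120)).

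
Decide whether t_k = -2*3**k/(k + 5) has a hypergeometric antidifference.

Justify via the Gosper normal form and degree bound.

Compute t_(k+1)/t_k: get 3*(k + 5)/(k + 6).
A = 3*k + 15, B = k + 6, C = 1.
f must satisfy (3*k + 15)·f(k+1) − (k + 5)·f(k) = 1.
Bound: deg f ≤ -1.
Bound -1 < 0, so the key equation has no polynomial solution.

No — key equation has no polynomial f.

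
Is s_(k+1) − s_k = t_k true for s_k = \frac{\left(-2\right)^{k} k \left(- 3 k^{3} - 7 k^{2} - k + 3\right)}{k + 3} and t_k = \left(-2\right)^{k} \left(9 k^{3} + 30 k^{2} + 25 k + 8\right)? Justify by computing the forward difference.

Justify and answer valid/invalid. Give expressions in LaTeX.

s_(k+1) = 2*(-2)**k*(k + 1)*(k + 3*(k + 1)**3 + 7*(k + 1)**2 - 2)/(k + 4)
s_(k+1) − s_k = (-2)**k*(9*k**5 + 75*k**4 + 223*k**3 + 305*k**2 + 196*k + 48)/(k**2 + 7*k + 12)
(s_(k+1) − s_k) − t_k = (-2)**(k + 1)*(9*k**4 + 60*k**3 + 119*k**2 + 80*k + 24)/(k**2 + 7*k + 12)

Invalid: residual \frac{\left(-2\right)^{k + 1} \left(9 k^{4} + 60 k^{3} + 119 k^{2} + 80 k + 24\right)}{k^{2} + 7 k + 12} ≠ 0.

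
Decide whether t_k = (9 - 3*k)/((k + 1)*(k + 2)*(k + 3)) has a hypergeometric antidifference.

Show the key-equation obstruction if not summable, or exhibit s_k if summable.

Yes. s_k = 3*k*(k + 5)/(2*(k + 1)*(k + 2)).

Step 1: r(k) = (k - 2)*(k + 1)/((k - 3)*(k + 4)).
A = k + 1, B = k + 4, C = k - 3.
Key eq: (k + 1)·f(k+1) = (k + 3)·f(k) + (k - 3).
d = 2 from the (1,1,1) case.
Coefficient equations give f(k) = -k*(k + 5)/2.
R(k) = B(k−1)·f(k)/C(k) = -k*(k + 3)*(k + 5)/(2*(k - 3)); s_k = R·t_k = 3*k*(k + 5)/(2*(k + 1)*(k + 2)).
Check: Δs_k = 3*(3 - k)/(k**3 + 6*k**2 + 11*k + 6). ✓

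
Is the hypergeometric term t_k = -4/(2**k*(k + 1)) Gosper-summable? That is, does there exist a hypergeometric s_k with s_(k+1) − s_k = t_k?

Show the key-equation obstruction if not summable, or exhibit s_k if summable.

No. Not Gosper-summable.

The ratio is (k + 1)/(2*(k + 2)).
Factor: A=k/2 + 1/2; B=k + 2; C=1.
Key eq: (k/2 + 1/2)·f(k+1) = (k + 1)·f(k) + (1).
deg f ≤ -1 (via 1,1,0).
d = -1 < 0 ⇒ no nonzero polynomial f; not summable.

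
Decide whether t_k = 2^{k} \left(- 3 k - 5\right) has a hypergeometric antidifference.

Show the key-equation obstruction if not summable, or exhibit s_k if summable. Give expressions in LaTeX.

Yes. s_k = 2^{k} \left(1 - 3 k\right).

Ratio r(k) = 2*(3*k + 8)/(3*k + 5).
Factor: A=2; B=1; C=k + 5/3.
Set up (2)·f(k+1) − (1)·f(k) − (k + 5/3) = 0.
From deg A=0, deg B=0, deg C=1: d=1.
Solving with deg f ≤ 1: f(k) = (3*k - 1)/3.
Then R = B(k−1)f/C = (3*k - 1)/(3*k + 5), so s_k = R(k)·t_k = 2**k*(1 - 3*k).
Δs = 2**k*(-3*k - 5), as required.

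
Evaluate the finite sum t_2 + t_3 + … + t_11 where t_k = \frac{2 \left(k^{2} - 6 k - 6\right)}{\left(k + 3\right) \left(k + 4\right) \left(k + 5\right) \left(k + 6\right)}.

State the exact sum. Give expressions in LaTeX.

t_(k+1)/t_k = (k**3 - k**2 - 23*k - 33)/(k**3 + k**2 - 48*k - 42).
So A=k + 3 and B=k + 7, with C=k**2 - 6*k - 6.
f must satisfy (k + 3)·f(k+1) − (k + 6)·f(k) = k**2 - 6*k - 6.
Degrees (1,1,2) ⇒ d ≤ 3.
A polynomial solution: f(k) = -k*(k**2 + 132*k + 107)/120.
Get s_k = R·t_k = k*(-k**2 - 132*k - 107)/(60*(k + 3)*(k + 4)*(k + 5)) with R(k) = B(k−1)f(k)/C(k) = -k*(k + 6)*(k**2 + 132*k + 107)/(120*(k**2 - 6*k - 6)).
s_(k+1) − s_k = 2*(k**2 - 6*k - 6)/(k**4 + 18*k**3 + 119*k**2 + 342*k + 360) = t_k.
Sum = s_(12) − s_(2); s_(12) = -367/4080, s_(2) = -5/84 ⇒ -869/28560.

Σ = -869/28560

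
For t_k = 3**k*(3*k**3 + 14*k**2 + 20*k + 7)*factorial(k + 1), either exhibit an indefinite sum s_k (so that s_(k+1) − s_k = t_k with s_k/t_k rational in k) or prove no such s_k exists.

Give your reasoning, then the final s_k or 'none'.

s_k = 3**k*(k**2 + k - 1)*factorial(k + 1)

Step 1: r(k) = 3*(3*k**4 + 29*k**3 + 103*k**2 + 158*k + 88)/(3*k**3 + 14*k**2 + 20*k + 7).
So A=3*k + 6 and B=1, with C=k**3 + 14*k**2/3 + 20*k/3 + 7/3.
Key eq: (3*k + 6)·f(k+1) = (1)·f(k) + (k**3 + 14*k**2/3 + 20*k/3 + 7/3).
From deg A=1, deg B=0, deg C=3: d=2.
A polynomial solution: f(k) = (k**2 + k - 1)/3.
Then R = B(k−1)f/C = (k**2 + k - 1)/(3*k**3 + 14*k**2 + 20*k + 7), so s_k = R(k)·t_k = 3**k*(k**2 + k - 1)*factorial(k + 1).
Verify: 3**k*(3*k**3 + 14*k**2 + 20*k + 7)*factorial(k + 1) matches t_k.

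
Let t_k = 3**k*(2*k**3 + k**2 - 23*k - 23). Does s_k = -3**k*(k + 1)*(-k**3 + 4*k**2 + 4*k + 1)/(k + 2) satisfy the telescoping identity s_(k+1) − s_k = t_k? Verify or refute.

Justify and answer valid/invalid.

s_(k+1) = 3**(k + 1)*(k**4 + k**3 - 11*k**2 - 26*k - 16)/(k + 3)
s_(k+1) − s_k = 3**k*(2*k**5 + 9*k**4 - 10*k**3 - 115*k**2 - 188*k - 93)/(k**2 + 5*k + 6)
(s_(k+1) − s_k) − t_k = 3**k*(-2*k**4 - 4*k**3 + 17*k**2 + 65*k + 45)/(k**2 + 5*k + 6)

Invalid: residual 3**k*(-2*k**4 - 4*k**3 + 17*k**2 + 65*k + 45)/(k**2 + 5*k + 6) ≠ 0.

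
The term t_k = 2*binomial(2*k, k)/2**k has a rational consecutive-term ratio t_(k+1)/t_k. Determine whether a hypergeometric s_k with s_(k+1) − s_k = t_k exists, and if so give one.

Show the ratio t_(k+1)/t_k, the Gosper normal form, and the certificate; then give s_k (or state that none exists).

Ratio r(k) = (2*k + 1)/(k + 1).
A = 2*k + 1, B = k + 1, C = 1.
Key eq: (2*k + 1)·f(k+1) = (k)·f(k) + (1).
Bound: deg f ≤ -1.
deg f ≤ -1 is impossible — no certificate.

none — t_k is not Gosper-summable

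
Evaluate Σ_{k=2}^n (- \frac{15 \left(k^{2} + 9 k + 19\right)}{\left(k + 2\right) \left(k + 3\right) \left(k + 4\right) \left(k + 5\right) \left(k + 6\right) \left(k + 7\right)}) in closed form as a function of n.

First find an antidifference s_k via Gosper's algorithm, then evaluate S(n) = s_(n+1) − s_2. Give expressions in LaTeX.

S(n) = \frac{5 \left(- n^{3} - 15 n^{2} - 71 n + 87\right)}{192 \left(n^{3} + 15 n^{2} + 71 n + 105\right)}

The ratio is (k + 2)*(9*k + (k + 1)**2 + 28)/((k + 8)*(k**2 + 9*k + 19)).
Normal form (A,B,C) = (k + 2, k + 8, k**2 + 9*k + 19).
Solve (k + 2)·f(k+1) − (k + 7)·f(k) = k**2 + 9*k + 19.
d = 5 from the (1,1,2) case.
Solving with deg f ≤ 5: f(k) = k*(k + 3)*(k + 5)*(k**2 + 12*k + 44)/144.
Certificate R = B(k−1)f/C = k*(k + 3)*(k + 5)*(k + 7)*(k**2 + 12*k + 44)/(144*(k**2 + 9*k + 19)) gives s_k = 5*k*(-k**2 - 12*k - 44)/(48*(k**3 + 12*k**2 + 44*k + 48)).
s_(k+1) − s_k = 15*(-k**2 - 9*k - 19)/(k**6 + 27*k**5 + 295*k**4 + 1665*k**3 + 5104*k**2 + 8028*k + 5040) = t_k.
Evaluate: s_(n+1) = 5*(-n**3 - 15*n**2 - 71*n - 57)/(48*(n**3 + 15*n**2 + 71*n + 105)); subtract s_(2) = -5/64 ⇒ S(n) = 5*(-n**3 - 15*n**2 - 71*n + 87)/(192*(n**3 + 15*n**2 + 71*n + 105)).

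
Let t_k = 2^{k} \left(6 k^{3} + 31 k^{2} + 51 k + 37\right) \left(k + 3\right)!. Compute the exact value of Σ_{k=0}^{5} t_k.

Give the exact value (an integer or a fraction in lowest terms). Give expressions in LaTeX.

Σ = 2438553582

The ratio is 2*(6*k**4 + 73*k**3 + 327*k**2 + 649*k + 500)/(6*k**3 + 31*k**2 + 51*k + 37).
Factor: A=2*k + 8; B=1; C=k**3 + 31*k**2/6 + 17*k/2 + 37/6.
Need (2*k + 8)·f(k+1) − (1)·f(k) = k**3 + 31*k**2/6 + 17*k/2 + 37/6.
Bound: deg f ≤ 2.
Coefficient equations give f(k) = (3*k**2 - k + 3)/6.
Then R = B(k−1)f/C = (3*k**2 - k + 3)/(6*k**3 + 31*k**2 + 51*k + 37), so s_k = R(k)·t_k = 2**k*(3*k**2 - k + 3)*factorial(k + 3).
s_(k+1) − s_k = 2**k*(6*k**3 + 31*k**2 + 51*k + 37)*factorial(k + 3) = t_k.
Evaluate s at k=6 and k=0: 2438553600 and 18; difference 2438553582.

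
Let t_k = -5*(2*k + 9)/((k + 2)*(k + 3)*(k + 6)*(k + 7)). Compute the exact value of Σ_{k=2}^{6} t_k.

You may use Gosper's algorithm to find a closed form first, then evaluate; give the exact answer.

Σ = -425/3744

Compute t_(k+1)/t_k: get (k + 2)*(k + 6)*(2*k + 11)/((k + 4)*(k + 8)*(2*k + 9)).
Factor: A=k + 2; B=k + 8; C=k**3 + 27*k**2/2 + 121*k/2 + 90.
Key eq: (k + 2)·f(k+1) = (k + 7)·f(k) + (k**3 + 27*k**2/2 + 121*k/2 + 90).
Degrees (1,1,3) ⇒ d ≤ 5.
Solving with deg f ≤ 5: f(k) = k*(k + 3)*(k + 4)*(k + 5)*(k + 8)/24.
So s_k = (B(k−1)f/C)·t_k = (k*(k + 3)*(k + 7)*(k + 8)/(12*(2*k + 9)))·t_k = 5*k*(-k - 8)/(12*(k**2 + 8*k + 12)).
Δs = 5*(-2*k - 9)/(k**4 + 18*k**3 + 113*k**2 + 288*k + 252), as required.
Σ_(k=2)^(6) t_k = s_(7) − s_(2) = -175/468 − (-25/96) = -425/3744.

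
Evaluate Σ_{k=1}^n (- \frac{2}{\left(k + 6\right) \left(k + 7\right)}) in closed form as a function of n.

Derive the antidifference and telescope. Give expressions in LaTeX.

Ratio r(k) = (k + 6)/(k + 8).
Gosper form: A/B · C(k+1)/C(k) with A=k + 6, B=k + 8, C=1.
Need (k + 6)·f(k+1) − (k + 7)·f(k) = 1.
Bound: deg f ≤ 1.
A polynomial solution: f(k) = k/6.
Then R = B(k−1)f/C = k*(k + 7)/6, so s_k = R(k)·t_k = -k/(3*k + 18).
Verify: -2/(k**2 + 13*k + 42) matches t_k.
Evaluate: s_(n+1) = (-n - 1)/(3*(n + 7)); subtract s_(1) = -1/21 ⇒ S(n) = -2*n/(7*n + 49).

S(n) = - \frac{2 n}{7 n + 49}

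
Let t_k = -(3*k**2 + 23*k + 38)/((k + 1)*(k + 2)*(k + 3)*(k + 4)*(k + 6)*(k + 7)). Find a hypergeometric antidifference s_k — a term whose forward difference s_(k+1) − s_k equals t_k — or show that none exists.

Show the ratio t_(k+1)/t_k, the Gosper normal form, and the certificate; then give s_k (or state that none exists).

Compute t_(k+1)/t_k: get (k + 1)*(k + 6)*(23*k + 3*(k + 1)**2 + 61)/((k + 5)*(k + 8)*(3*k**2 + 23*k + 38)).
Normal form (A,B,C) = (k + 1, k + 8, k**3 + 38*k**2/3 + 51*k + 190/3).
Key eq: (k + 1)·f(k+1) = (k + 7)·f(k) + (k**3 + 38*k**2/3 + 51*k + 190/3).
Degrees (1,1,3) ⇒ d ≤ 6.
Coefficient equations give f(k) = k*(k + 2)*(k + 4)*(k + 5)*(k**2 + 10*k + 27)/54.
R(k) = B(k−1)·f(k)/C(k) = k*(k + 2)*(k + 4)*(k + 7)*(k**2 + 10*k + 27)/(18*(3*k**2 + 23*k + 38)); s_k = R·t_k = k*(-k**2 - 10*k - 27)/(18*(k**3 + 10*k**2 + 27*k + 18)).
s_(k+1) − s_k = (-3*k**2 - 23*k - 38)/(k**6 + 23*k**5 + 207*k**4 + 925*k**3 + 2144*k**2 + 2412*k + 1008) = t_k.

s_k = k*(-k**2 - 10*k - 27)/(18*(k**3 + 10*k**2 + 27*k + 18))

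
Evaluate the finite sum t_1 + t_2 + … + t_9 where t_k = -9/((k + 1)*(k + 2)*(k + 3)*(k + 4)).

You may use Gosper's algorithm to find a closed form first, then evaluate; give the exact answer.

Ratio r(k) = (k + 1)/(k + 5).
Factor: A=k + 1; B=k + 5; C=1.
Solve (k + 1)·f(k+1) − (k + 4)·f(k) = 1.
d = 3 from the (1,1,0) case.
A polynomial solution: f(k) = k*(k**2 + 6*k + 11)/18.
R(k) = B(k−1)·f(k)/C(k) = k*(k + 4)*(k**2 + 6*k + 11)/18; s_k = R·t_k = k*(-k**2 - 6*k - 11)/(2*(k + 1)*(k + 2)*(k + 3)).
Check: Δs_k = -9/(k**4 + 10*k**3 + 35*k**2 + 50*k + 24). ✓
Σ_(k=1)^(9) t_k = s_(10) − s_(1) = -285/572 − (-3/8) = -141/1144.

Σ = -141/1144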